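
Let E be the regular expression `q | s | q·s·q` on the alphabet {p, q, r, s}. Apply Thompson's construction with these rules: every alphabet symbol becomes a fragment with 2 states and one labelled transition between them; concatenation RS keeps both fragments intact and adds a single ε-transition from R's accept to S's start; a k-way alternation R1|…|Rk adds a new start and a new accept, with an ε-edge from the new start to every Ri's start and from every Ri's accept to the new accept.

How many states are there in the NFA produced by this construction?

12

By structural recursion:
Each of the 5 symbol leaves contributes a 2-state fragment.
  q·s·q — 6 states
  q | s | q·s·q — 12 states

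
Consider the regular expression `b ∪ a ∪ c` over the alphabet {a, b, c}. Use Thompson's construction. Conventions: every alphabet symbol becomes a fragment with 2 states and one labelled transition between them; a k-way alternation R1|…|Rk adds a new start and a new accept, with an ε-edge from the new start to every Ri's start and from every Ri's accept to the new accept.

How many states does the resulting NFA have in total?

Recursing over subexpressions:
Each of the 3 symbol leaves contributes a 2-state fragment.
  b ∪ a ∪ c — 8 states

8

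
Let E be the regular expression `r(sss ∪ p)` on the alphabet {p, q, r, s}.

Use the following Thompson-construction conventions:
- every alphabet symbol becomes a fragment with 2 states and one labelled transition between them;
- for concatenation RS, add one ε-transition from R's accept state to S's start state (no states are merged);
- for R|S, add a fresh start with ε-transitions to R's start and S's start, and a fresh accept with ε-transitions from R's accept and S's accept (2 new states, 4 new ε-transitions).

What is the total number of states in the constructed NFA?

12

By structural recursion:
Each of the 5 symbol leaves contributes a 2-state fragment.
  sss → 6 states
  sss ∪ p → 10 states
  r(sss ∪ p) → 12 states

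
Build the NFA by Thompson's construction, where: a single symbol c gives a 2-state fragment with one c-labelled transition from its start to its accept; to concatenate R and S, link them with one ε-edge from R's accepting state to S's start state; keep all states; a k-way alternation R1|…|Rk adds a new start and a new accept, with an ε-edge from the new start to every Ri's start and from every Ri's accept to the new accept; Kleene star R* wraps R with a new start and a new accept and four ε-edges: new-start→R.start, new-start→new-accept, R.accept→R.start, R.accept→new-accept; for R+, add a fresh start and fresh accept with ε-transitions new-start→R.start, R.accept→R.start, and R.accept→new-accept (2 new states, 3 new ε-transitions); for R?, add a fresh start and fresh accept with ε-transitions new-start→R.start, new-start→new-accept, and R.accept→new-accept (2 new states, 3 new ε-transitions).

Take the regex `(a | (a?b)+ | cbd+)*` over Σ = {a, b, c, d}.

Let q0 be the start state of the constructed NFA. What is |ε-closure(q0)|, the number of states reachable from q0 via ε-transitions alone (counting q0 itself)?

10

Compute the ε-closure size of each fragment's start state recursively; a symbol fragment's start has no outgoing ε-edge, so its closure is just itself (size 1).
  a? — |closure| = 1 (new start) + 1 (body) + 1 (new accept, via ε) = 3
  a?b — |closure| = 3 + 1 = 4 (closure spills across the concat boundary because the left factor accepts ε)
  (a?b)+ — new start ε-reaches only the body's start; the new accept needs a symbol first: |closure| = 1 + 4 = 5
  d+ — |closure| = 1 + 1 = 2 (the body doesn't accept ε, so the new accept is not reached)
  cbd+ — same as the first factor's closure: |closure| = 1
  a | (a?b)+ | cbd+ — |closure| = 1 + 1 + 5 + 1 = 8 (the new accept is not ε-reachable since no branch accepts ε)
  (a | (a?b)+ | cbd+)* — |closure| = 1 (new start) + 8 (body) + 1 (new accept) = 10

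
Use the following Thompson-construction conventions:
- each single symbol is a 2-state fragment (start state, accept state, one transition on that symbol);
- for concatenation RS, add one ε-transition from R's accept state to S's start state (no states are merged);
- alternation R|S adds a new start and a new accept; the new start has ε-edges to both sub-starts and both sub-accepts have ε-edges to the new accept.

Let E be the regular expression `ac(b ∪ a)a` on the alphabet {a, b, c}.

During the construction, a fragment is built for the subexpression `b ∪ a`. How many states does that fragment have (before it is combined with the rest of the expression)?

6

Fragment for `b ∪ a`:
Each of the 2 symbol leaves contributes a 2-state fragment.
  b ∪ a — 6 states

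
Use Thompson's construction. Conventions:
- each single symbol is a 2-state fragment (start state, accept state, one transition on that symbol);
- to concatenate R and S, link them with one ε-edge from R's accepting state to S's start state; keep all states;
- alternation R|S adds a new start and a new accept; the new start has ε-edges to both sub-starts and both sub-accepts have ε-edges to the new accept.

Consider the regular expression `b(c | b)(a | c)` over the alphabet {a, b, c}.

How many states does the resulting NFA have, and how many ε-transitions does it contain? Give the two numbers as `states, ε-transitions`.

14, 10

Building bottom-up:
Each of the 5 symbol leaves contributes 2 states and 0 ε-transitions.
  c | b — 6 states, 4 ε-transitions
  a | c — 6 states, 4 ε-transitions
  b(c | b)(a | c) — 14 states, 10 ε-transitions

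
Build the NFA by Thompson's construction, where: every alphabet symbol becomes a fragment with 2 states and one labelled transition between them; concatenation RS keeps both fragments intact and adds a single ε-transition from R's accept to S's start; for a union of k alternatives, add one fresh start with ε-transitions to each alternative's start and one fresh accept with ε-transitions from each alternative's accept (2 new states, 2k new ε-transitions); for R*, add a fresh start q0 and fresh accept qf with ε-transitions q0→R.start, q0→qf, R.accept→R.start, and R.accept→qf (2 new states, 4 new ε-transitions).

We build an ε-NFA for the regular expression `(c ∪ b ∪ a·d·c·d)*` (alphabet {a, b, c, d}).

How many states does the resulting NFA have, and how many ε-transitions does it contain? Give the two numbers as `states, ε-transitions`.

16, 13

Per subexpression:
Each of the 6 symbol leaves contributes 2 states and 0 ε-transitions.
  a·d·c·d — 8 states, 3 ε-transitions
  c ∪ b ∪ a·d·c·d — 14 states, 9 ε-transitions
  (c ∪ b ∪ a·d·c·d)* — 16 states, 13 ε-transitions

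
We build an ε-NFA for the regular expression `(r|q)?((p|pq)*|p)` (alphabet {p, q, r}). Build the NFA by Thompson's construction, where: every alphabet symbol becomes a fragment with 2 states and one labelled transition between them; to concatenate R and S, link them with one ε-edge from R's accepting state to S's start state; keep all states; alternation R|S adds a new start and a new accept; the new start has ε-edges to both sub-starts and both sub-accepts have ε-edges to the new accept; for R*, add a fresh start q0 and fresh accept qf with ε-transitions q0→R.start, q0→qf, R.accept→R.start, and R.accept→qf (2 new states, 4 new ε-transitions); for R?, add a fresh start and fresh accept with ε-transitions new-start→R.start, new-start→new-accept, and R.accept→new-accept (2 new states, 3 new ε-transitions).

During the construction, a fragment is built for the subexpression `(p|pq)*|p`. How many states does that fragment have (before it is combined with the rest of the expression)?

14

Fragment for `(p|pq)*|p`:
Each of the 4 symbol leaves contributes a 2-state fragment.
  pq — 4 states
  p|pq — 8 states
  (p|pq)* — 10 states
  (p|pq)*|p — 14 states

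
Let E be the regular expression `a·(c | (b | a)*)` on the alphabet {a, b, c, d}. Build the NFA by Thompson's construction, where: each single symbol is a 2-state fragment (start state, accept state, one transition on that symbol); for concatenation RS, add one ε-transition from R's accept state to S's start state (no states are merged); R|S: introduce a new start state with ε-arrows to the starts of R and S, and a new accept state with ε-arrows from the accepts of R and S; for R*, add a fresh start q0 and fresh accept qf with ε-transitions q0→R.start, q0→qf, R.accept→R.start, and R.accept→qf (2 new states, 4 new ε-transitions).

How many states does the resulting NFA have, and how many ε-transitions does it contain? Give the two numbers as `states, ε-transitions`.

14, 13

Building bottom-up:
Each of the 4 symbol leaves contributes 2 states and 0 ε-transitions.
  b | a = 6 states, 4 ε-transitions
  (b | a)* = 8 states, 8 ε-transitions
  c | (b | a)* = 12 states, 12 ε-transitions
  a·(c | (b | a)*) = 14 states, 13 ε-transitions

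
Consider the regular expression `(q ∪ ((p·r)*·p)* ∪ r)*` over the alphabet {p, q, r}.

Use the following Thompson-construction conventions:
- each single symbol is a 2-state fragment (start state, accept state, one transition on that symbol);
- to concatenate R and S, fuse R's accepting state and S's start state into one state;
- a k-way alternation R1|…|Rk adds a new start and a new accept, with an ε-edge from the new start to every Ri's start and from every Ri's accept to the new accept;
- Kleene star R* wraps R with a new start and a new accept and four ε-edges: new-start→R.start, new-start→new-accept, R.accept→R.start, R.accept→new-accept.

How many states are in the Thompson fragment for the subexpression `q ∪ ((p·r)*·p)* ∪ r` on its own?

Fragment for `q ∪ ((p·r)*·p)* ∪ r`:
Each of the 5 symbol leaves contributes a 2-state fragment.
  p·r = 3 states
  (p·r)* = 5 states
  (p·r)*·p = 6 states
  ((p·r)*·p)* = 8 states
  q ∪ ((p·r)*·p)* ∪ r = 14 states

14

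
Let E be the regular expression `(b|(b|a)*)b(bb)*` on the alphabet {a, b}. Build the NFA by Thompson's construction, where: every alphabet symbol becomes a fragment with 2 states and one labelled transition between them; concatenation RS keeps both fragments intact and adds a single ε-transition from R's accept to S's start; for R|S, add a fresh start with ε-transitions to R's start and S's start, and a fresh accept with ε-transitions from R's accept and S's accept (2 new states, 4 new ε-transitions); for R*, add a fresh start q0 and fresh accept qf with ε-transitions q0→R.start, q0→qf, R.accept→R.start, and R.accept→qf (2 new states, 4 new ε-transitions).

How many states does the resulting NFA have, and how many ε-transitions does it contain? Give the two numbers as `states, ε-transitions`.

20, 19

Recursing over subexpressions:
Each of the 6 symbol leaves contributes 2 states and 0 ε-transitions.
  b|a = 6 states, 4 ε-transitions
  (b|a)* = 8 states, 8 ε-transitions
  b|(b|a)* = 12 states, 12 ε-transitions
  bb = 4 states, 1 ε-transition
  (bb)* = 6 states, 5 ε-transitions
  (b|(b|a)*)b(bb)* = 20 states, 19 ε-transitions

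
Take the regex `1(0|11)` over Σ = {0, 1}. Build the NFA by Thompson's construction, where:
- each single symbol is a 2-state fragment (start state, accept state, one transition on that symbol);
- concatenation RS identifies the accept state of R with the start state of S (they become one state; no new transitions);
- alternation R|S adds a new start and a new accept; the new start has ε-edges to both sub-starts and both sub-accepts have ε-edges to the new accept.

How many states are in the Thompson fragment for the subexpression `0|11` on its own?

7

Fragment for `0|11`:
Each of the 3 symbol leaves contributes a 2-state fragment.
  11 : 3 states
  0|11 : 7 states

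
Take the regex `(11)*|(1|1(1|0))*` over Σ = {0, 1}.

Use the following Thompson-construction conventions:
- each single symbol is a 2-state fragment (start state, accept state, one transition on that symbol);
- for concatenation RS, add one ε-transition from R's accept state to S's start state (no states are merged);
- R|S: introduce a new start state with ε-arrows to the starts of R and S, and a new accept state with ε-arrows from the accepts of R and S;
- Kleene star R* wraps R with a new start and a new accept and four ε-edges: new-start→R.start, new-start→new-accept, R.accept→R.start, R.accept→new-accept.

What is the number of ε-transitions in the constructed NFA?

22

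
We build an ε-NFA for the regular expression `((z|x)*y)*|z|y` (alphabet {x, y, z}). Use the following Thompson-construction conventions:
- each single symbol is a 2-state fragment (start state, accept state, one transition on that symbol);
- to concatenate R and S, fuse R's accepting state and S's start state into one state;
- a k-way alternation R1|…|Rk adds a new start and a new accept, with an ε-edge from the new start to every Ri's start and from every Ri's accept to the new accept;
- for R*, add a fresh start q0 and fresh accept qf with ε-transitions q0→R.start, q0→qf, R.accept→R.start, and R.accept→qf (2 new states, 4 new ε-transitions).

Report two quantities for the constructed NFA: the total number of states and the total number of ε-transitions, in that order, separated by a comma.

Recursing over subexpressions:
Each of the 5 symbol leaves contributes 2 states and 0 ε-transitions.
  z|x → 6 states, 4 ε-transitions
  (z|x)* → 8 states, 8 ε-transitions
  (z|x)*y → 9 states, 8 ε-transitions
  ((z|x)*y)* → 11 states, 12 ε-transitions
  ((z|x)*y)*|z|y → 17 states, 18 ε-transitions

17, 18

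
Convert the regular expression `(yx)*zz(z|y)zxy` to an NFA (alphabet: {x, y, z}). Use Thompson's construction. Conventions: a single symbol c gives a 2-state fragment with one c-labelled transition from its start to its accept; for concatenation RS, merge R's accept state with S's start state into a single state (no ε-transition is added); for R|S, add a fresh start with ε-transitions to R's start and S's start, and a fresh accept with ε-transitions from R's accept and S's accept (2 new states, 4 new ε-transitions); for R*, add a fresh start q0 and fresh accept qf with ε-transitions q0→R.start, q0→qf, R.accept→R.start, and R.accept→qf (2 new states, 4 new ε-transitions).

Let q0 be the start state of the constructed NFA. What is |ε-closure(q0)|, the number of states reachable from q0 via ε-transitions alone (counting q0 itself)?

Compute the ε-closure size of each fragment's start state recursively; a symbol fragment's start has no outgoing ε-edge, so its closure is just itself (size 1).
  yx → C equals the left operand's closure size = 1 (its accept is not ε-reachable, so the closure stops there)
  (yx)* → the star's fresh start ε-reaches both the body's start and the fresh accept: C = 2 + 1 = 3
  z|y → C = 1 + 1 + 1 = 3 (the new accept is not ε-reachable since no branch accepts ε)
  (yx)*zz(z|y)zxy → the left operand accepts ε, so the closure extends into the next operand (the shared merged state is already counted); C = 3 + (1−1) = 3

3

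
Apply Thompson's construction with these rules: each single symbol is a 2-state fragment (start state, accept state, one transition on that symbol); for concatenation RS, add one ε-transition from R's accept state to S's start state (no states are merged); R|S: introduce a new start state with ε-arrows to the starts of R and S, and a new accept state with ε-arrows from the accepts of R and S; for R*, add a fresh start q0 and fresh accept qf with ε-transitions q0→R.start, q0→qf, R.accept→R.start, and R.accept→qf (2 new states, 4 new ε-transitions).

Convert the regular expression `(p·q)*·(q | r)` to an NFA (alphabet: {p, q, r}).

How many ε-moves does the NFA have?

10

Recursing over subexpressions:
Each of the 4 symbol leaves contributes 0 ε-transitions.
  p·q → 1 ε-transition
  (p·q)* → 5 ε-transitions
  q | r → 4 ε-transitions
  (p·q)*·(q | r) → 10 ε-transitions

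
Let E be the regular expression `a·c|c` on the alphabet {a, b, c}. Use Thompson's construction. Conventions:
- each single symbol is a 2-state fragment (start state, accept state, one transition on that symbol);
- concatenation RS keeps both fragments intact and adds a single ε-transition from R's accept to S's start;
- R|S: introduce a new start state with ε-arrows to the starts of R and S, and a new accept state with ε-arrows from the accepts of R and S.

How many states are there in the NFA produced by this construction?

Recursing over subexpressions:
Each of the 3 symbol leaves contributes a 2-state fragment.
  a·c : 4 states
  a·c|c : 8 states

8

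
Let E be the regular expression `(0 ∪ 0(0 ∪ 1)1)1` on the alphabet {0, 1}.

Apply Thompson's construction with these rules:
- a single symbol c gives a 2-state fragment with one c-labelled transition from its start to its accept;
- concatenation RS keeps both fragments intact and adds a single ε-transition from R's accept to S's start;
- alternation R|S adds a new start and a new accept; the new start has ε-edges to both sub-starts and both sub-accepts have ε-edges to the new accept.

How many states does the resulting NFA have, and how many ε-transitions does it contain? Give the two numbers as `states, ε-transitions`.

Recursing over subexpressions:
Each of the 6 symbol leaves contributes 2 states and 0 ε-transitions.
  0 ∪ 1 — 6 states, 4 ε-transitions
  0(0 ∪ 1)1 — 10 states, 6 ε-transitions
  0 ∪ 0(0 ∪ 1)1 — 14 states, 10 ε-transitions
  (0 ∪ 0(0 ∪ 1)1)1 — 16 states, 11 ε-transitions

16, 11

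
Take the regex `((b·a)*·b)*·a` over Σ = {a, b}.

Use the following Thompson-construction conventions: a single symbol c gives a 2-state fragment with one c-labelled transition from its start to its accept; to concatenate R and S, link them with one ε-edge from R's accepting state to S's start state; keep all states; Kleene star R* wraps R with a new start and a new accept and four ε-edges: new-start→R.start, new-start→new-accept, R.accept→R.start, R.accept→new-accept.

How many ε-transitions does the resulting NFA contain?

11

Bottom-up over the parse tree:
Each of the 4 symbol leaves contributes 0 ε-transitions.
  b·a : 1 ε-transition
  (b·a)* : 5 ε-transitions
  (b·a)*·b : 6 ε-transitions
  ((b·a)*·b)* : 10 ε-transitions
  ((b·a)*·b)*·a : 11 ε-transitions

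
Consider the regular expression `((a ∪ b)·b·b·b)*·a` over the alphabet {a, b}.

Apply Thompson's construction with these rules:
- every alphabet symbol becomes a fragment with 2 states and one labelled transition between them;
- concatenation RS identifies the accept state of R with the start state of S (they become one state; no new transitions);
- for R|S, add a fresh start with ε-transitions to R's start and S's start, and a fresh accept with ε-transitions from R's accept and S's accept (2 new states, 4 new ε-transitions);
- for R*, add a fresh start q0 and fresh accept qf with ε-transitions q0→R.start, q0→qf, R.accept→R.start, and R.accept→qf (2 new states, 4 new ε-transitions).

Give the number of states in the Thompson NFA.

Recursing over subexpressions:
Each of the 6 symbol leaves contributes a 2-state fragment.
  a ∪ b : 6 states
  (a ∪ b)·b·b·b : 9 states
  ((a ∪ b)·b·b·b)* : 11 states
  ((a ∪ b)·b·b·b)*·a : 12 states

12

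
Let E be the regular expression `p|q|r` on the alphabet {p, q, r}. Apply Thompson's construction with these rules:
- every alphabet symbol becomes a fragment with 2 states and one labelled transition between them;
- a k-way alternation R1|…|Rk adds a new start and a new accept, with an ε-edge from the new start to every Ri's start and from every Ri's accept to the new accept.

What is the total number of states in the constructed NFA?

Building bottom-up:
Each of the 3 symbol leaves contributes a 2-state fragment.
  p|q|r = 8 states

8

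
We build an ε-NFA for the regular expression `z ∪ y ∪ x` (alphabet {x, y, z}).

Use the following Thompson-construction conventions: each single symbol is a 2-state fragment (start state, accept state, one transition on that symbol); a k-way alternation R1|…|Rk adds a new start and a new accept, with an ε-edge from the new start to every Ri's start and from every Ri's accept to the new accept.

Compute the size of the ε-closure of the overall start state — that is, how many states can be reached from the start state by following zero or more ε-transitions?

Compute the ε-closure size of each fragment's start state recursively; a symbol fragment's start has no outgoing ε-edge, so its closure is just itself (size 1).
  z ∪ y ∪ x : new start ε-reaches every alternative's start; none of them accept ε, so the new accept is not reached: |closure| = 1 + 1 + 1 + 1 = 4

4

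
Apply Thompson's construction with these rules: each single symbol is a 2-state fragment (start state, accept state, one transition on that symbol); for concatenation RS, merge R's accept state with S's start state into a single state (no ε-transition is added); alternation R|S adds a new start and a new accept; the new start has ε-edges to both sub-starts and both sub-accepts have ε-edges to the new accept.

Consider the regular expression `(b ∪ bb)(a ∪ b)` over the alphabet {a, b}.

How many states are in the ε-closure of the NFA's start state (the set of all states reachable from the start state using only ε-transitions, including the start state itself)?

Work bottom-up. For each fragment F, track |ε-closure(F.start)| and whether F's accept lies in that closure (i.e. whether F accepts ε). A single-symbol fragment has closure size 1 and does not accept ε.
  bb : same as the first factor's closure: |ε-closure| = 1
  b ∪ bb : |ε-closure| = 1 + 1 + 1 = 3 (the new accept is not ε-reachable since no branch accepts ε)
  a ∪ b : new start ε-reaches every alternative's start; none of them accept ε, so the new accept is not reached: |ε-closure| = 1 + 1 + 1 = 3
  (b ∪ bb)(a ∪ b) : |ε-closure| equals the left operand's closure size = 3 (its accept is not ε-reachable, so the closure stops there)

3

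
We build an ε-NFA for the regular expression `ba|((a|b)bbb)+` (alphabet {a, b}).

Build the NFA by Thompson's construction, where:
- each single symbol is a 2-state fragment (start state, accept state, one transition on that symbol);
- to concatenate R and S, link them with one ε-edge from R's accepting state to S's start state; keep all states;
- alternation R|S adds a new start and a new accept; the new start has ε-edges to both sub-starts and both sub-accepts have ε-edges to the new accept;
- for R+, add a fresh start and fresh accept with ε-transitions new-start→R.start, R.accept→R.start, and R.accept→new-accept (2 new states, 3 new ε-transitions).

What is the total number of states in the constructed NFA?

20

By structural recursion:
Each of the 7 symbol leaves contributes a 2-state fragment.
  ba : 4 states
  a|b : 6 states
  (a|b)bbb : 12 states
  ((a|b)bbb)+ : 14 states
  ba|((a|b)bbb)+ : 20 states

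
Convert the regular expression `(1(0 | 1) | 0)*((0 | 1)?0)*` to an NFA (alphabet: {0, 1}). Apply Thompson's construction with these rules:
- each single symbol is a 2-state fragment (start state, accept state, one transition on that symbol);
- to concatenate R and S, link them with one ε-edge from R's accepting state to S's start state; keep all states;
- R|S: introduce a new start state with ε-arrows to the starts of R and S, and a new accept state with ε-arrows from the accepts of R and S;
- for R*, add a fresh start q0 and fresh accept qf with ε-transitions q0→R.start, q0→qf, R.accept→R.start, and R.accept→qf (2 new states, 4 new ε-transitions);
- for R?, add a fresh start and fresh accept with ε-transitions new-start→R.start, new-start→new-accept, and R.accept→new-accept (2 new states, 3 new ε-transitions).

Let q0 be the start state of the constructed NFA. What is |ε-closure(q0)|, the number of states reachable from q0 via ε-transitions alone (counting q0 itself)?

Let C(F) = |ε-closure(F.start)| within fragment F, and note whether F accepts ε. Symbol fragments have C = 1 and do not accept ε. Then:
  0 | 1 — new start ε-reaches every alternative's start; none of them accept ε, so the new accept is not reached: C = 1 + 1 + 1 = 3
  1(0 | 1) — C equals the left operand's closure size = 1 (its accept is not ε-reachable, so the closure stops there)
  1(0 | 1) | 0 — C = 1 + 1 + 1 = 3 (the new accept is not ε-reachable since no branch accepts ε)
  (1(0 | 1) | 0)* — the star's fresh start ε-reaches both the body's start and the fresh accept: C = 2 + 3 = 5
  0 | 1 — new start ε-reaches every alternative's start; none of them accept ε, so the new accept is not reached: C = 1 + 1 + 1 = 3
  (0 | 1)? — C = 1 (new start) + 3 (body) + 1 (new accept, via ε) = 5
  (0 | 1)?0 — the left operand accepts ε, so the closure extends into the next operand (via the concat ε-link); C = 5 + 1 = 6
  ((0 | 1)?0)* — the star's fresh start ε-reaches both the body's start and the fresh accept: C = 2 + 6 = 8
  (1(0 | 1) | 0)*((0 | 1)?0)* — C = 5 + 8 = 13 (closure spills across the concat boundary because the left factor accepts ε)

13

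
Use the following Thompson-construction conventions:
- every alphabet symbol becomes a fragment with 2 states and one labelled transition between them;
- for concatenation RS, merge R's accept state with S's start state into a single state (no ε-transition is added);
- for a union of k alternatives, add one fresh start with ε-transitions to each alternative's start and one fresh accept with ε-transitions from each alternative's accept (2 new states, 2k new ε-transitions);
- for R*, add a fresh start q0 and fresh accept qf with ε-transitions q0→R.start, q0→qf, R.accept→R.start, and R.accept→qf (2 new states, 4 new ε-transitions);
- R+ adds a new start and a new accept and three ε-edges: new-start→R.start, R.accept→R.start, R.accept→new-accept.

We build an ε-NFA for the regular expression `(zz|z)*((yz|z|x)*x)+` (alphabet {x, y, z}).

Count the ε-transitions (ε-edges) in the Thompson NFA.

Bottom-up over the parse tree:
Each of the 8 symbol leaves contributes 0 ε-transitions.
  zz → 0 ε-transitions
  zz|z → 4 ε-transitions
  (zz|z)* → 8 ε-transitions
  yz → 0 ε-transitions
  yz|z|x → 6 ε-transitions
  (yz|z|x)* → 10 ε-transitions
  (yz|z|x)*x → 10 ε-transitions
  ((yz|z|x)*x)+ → 13 ε-transitions
  (zz|z)*((yz|z|x)*x)+ → 21 ε-transitions

21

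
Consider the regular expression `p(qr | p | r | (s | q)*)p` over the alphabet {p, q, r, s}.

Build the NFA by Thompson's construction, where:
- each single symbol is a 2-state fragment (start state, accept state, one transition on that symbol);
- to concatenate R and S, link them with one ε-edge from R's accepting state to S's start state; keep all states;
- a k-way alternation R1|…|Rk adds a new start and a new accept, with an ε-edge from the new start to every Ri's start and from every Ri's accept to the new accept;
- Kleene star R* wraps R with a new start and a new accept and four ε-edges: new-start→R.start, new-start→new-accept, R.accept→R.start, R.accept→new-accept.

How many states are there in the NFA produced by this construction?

22

By structural recursion:
Each of the 8 symbol leaves contributes a 2-state fragment.
  qr → 4 states
  s | q → 6 states
  (s | q)* → 8 states
  qr | p | r | (s | q)* → 18 states
  p(qr | p | r | (s | q)*)p → 22 states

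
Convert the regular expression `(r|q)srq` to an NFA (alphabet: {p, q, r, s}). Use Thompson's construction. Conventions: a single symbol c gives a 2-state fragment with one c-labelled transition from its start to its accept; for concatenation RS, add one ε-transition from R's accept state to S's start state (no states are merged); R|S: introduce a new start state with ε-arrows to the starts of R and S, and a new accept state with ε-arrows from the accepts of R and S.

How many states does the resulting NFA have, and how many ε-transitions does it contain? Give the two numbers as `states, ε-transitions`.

Recursing over subexpressions:
Each of the 5 symbol leaves contributes 2 states and 0 ε-transitions.
  r|q : 6 states, 4 ε-transitions
  (r|q)srq : 12 states, 7 ε-transitions

12, 7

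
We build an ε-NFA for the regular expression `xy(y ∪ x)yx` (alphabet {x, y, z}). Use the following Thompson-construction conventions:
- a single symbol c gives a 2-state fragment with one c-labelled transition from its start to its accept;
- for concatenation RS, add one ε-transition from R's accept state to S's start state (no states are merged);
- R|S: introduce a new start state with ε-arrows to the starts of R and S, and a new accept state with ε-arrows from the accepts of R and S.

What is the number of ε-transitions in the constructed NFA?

8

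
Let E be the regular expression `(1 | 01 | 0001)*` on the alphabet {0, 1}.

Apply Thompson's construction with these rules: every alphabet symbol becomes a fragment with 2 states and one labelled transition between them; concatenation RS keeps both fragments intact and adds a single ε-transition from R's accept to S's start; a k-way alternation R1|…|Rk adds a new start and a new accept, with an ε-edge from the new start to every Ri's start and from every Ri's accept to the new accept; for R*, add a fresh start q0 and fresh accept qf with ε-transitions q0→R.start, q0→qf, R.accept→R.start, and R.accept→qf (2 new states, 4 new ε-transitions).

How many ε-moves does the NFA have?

14

Building bottom-up:
Each of the 7 symbol leaves contributes 0 ε-transitions.
  01 = 1 ε-transition
  0001 = 3 ε-transitions
  1 | 01 | 0001 = 10 ε-transitions
  (1 | 01 | 0001)* = 14 ε-transitions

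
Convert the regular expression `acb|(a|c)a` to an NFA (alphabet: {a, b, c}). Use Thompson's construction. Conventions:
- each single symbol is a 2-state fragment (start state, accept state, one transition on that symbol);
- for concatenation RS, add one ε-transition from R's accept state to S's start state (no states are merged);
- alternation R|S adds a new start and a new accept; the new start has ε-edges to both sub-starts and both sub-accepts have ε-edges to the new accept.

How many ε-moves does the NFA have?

Per subexpression:
Each of the 6 symbol leaves contributes 0 ε-transitions.
  acb : 2 ε-transitions
  a|c : 4 ε-transitions
  (a|c)a : 5 ε-transitions
  acb|(a|c)a : 11 ε-transitions

11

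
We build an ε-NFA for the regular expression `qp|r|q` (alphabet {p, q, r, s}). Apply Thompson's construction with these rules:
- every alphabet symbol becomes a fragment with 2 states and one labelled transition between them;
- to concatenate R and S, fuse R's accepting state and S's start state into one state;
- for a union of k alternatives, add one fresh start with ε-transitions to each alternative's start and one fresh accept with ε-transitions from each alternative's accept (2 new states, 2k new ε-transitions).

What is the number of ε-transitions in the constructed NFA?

6

Building bottom-up:
Each of the 4 symbol leaves contributes 0 ε-transitions.
  qp : 0 ε-transitions
  qp|r|q : 6 ε-transitions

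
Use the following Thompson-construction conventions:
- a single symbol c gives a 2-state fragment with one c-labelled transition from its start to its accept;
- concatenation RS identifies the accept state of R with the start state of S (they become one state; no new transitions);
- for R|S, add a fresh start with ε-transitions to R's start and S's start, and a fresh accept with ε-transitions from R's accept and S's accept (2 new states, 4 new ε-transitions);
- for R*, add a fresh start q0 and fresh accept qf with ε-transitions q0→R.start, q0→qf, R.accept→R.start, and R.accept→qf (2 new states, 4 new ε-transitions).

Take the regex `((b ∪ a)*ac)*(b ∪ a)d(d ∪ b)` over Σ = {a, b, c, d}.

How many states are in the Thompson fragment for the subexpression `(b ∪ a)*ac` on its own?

10

Fragment for `(b ∪ a)*ac`:
Each of the 4 symbol leaves contributes a 2-state fragment.
  b ∪ a — 6 states
  (b ∪ a)* — 8 states
  (b ∪ a)*ac — 10 states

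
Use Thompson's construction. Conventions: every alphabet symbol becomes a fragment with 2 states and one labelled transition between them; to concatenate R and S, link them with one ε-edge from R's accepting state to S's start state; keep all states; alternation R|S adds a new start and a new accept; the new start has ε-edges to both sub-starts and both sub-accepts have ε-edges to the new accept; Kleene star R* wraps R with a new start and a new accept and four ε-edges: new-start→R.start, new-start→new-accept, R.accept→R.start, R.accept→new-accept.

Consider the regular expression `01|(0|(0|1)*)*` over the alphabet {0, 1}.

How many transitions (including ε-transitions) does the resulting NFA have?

Bottom-up over the parse tree:
Each of the 5 symbol leaves contributes 1 transition (1 symbol, 0 ε).
  01 — 3 transitions (2 symbol, 1 ε)
  0|1 — 6 transitions (2 symbol, 4 ε)
  (0|1)* — 10 transitions (2 symbol, 8 ε)
  0|(0|1)* — 15 transitions (3 symbol, 12 ε)
  (0|(0|1)*)* — 19 transitions (3 symbol, 16 ε)
  01|(0|(0|1)*)* — 26 transitions (5 symbol, 21 ε)

26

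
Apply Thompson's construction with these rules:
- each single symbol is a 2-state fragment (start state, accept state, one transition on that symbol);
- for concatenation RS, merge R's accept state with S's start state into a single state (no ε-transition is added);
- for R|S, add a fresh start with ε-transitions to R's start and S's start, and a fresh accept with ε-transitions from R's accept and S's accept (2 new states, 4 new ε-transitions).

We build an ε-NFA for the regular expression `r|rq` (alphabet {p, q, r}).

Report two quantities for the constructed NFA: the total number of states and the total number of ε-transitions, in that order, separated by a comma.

7, 4

Building bottom-up:
Each of the 3 symbol leaves contributes 2 states and 0 ε-transitions.
  rq → 3 states, 0 ε-transitions
  r|rq → 7 states, 4 ε-transitions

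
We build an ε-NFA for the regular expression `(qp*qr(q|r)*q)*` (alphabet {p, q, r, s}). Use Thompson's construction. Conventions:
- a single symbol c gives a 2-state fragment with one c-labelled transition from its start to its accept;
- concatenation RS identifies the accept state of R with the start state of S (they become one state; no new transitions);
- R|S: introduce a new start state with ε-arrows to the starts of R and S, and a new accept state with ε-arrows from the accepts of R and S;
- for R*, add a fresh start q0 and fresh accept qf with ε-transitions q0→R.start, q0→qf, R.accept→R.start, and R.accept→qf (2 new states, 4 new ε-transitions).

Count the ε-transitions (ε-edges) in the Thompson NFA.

Recursing over subexpressions:
Each of the 7 symbol leaves contributes 0 ε-transitions.
  p* : 4 ε-transitions
  q|r : 4 ε-transitions
  (q|r)* : 8 ε-transitions
  qp*qr(q|r)*q : 12 ε-transitions
  (qp*qr(q|r)*q)* : 16 ε-transitions

16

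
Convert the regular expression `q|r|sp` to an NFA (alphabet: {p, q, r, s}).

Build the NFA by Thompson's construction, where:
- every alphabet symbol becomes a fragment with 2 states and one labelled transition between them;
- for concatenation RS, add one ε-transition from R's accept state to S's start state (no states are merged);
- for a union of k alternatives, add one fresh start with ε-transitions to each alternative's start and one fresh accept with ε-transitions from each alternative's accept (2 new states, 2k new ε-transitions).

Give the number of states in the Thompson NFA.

Bottom-up over the parse tree:
Each of the 4 symbol leaves contributes a 2-state fragment.
  sp — 4 states
  q|r|sp — 10 states

10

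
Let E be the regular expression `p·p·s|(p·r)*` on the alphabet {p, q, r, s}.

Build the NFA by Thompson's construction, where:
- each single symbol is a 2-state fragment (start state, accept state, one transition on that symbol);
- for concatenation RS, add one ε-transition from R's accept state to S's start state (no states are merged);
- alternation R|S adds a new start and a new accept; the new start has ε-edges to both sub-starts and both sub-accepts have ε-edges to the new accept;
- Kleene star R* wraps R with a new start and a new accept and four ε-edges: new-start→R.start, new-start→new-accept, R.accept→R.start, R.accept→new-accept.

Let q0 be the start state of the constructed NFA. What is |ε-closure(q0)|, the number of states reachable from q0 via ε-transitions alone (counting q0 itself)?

6

Compute the ε-closure size of each fragment's start state recursively; a symbol fragment's start has no outgoing ε-edge, so its closure is just itself (size 1).
  p·p·s — |ε-closure| equals the left operand's closure size = 1 (its accept is not ε-reachable, so the closure stops there)
  p·r — |ε-closure| equals the left operand's closure size = 1 (its accept is not ε-reachable, so the closure stops there)
  (p·r)* — |ε-closure| = 1 (new start) + 1 (body) + 1 (new accept) = 3
  p·p·s|(p·r)* — |ε-closure| = 1 (new start) + (1 + 3) + 1 (new accept, since some branch ε-reaches its own accept) = 6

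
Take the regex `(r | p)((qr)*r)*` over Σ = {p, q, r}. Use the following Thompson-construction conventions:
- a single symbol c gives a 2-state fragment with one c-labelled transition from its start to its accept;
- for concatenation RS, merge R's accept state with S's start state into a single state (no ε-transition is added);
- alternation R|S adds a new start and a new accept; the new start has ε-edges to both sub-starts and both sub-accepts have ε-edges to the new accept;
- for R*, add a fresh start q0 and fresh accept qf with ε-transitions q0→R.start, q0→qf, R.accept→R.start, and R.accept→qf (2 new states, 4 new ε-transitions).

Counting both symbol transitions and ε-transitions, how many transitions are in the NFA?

Recursing over subexpressions:
Each of the 5 symbol leaves contributes 1 transition (1 symbol, 0 ε).
  r | p — 6 transitions (2 symbol, 4 ε)
  qr — 2 transitions (2 symbol, 0 ε)
  (qr)* — 6 transitions (2 symbol, 4 ε)
  (qr)*r — 7 transitions (3 symbol, 4 ε)
  ((qr)*r)* — 11 transitions (3 symbol, 8 ε)
  (r | p)((qr)*r)* — 17 transitions (5 symbol, 12 ε)

17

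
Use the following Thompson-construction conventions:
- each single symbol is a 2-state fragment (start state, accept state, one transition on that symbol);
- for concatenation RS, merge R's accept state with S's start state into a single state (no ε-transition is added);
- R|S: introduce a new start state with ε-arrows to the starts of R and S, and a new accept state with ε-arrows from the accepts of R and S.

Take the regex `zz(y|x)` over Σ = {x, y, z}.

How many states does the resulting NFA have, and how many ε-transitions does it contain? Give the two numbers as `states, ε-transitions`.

By structural recursion:
Each of the 4 symbol leaves contributes 2 states and 0 ε-transitions.
  y|x : 6 states, 4 ε-transitions
  zz(y|x) : 8 states, 4 ε-transitions

8, 4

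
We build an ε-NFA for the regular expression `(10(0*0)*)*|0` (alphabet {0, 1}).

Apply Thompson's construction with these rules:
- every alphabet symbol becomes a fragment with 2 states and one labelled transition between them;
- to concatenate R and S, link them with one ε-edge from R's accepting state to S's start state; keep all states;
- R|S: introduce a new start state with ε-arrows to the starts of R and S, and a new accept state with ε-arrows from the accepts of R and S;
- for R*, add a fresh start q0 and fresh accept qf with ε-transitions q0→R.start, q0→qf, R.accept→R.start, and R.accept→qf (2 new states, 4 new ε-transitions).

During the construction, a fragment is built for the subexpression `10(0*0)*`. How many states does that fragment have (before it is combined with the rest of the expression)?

12

Fragment for `10(0*0)*`:
Each of the 4 symbol leaves contributes a 2-state fragment.
  0* → 4 states
  0*0 → 6 states
  (0*0)* → 8 states
  10(0*0)* → 12 states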